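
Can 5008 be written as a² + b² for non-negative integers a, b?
48² + 52² (a=48, b=52)

Factorization: 5008 = 2^4 × 313
By Fermat: n is sum of two squares iff every prime p ≡ 3 (mod 4) appears to even power.
All primes ≡ 3 (mod 4) appear to even power.
Search a = 0, 1, 2, … for 5008 - a² a perfect square: first hit at a = 48: 5008 - 2304 = 2704 = 52².
5008 = 48² + 52² = 2304 + 2704 ✓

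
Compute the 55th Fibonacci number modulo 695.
590

Matrix identity: Q^n = [[F_(n+1), F_n], [F_n, F_(n-1)]] with Q = [[1,1],[1,0]].
n = 55 = 110111₂. Square-and-multiply, entries mod 695:
Q^1 = [[1,1],[1,0]]
Q^3 = (Q^1)²·Q = [[3,2],[2,1]]
Q^6 = (Q^3)² = [[13,8],[8,5]]
Q^13 = (Q^6)²·Q = [[377,233],[233,144]]
Q^27 = (Q^13)²·Q = [[196,428],[428,463]]
Q^55 = (Q^27)²·Q = [[472,590],[590,577]]
F_55 mod 695 = Q^55[0][1] = 590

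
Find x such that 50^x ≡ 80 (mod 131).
90

Baby-step giant-step with step n = ⌈√131⌉ = 12.
Baby steps 50^j mod 131 (j:value) for j=0..11: 0:1, 1:50, 2:11, 3:26, 4:121, 5:24, 6:21, 7:2, 8:100, 9:22, 10:52, 11:111.
Giant-step multiplier: 50^(-12) ≡ 50^(130-12) = 50^118 ≡ 101 (mod 131).
Giant steps γ_i = 80·101^i mod 131: γ_0=80, γ_1=89, γ_2=81, γ_3=59, γ_4=64, γ_5=45, γ_6=91, γ_7=21 (in table at j=6).
x = i·n + j = 7·12 + 6 = 90.
Check: 50^90 ≡ 80 (mod 131).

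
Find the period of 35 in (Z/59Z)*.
29

59 is prime, so ord(35) divides φ(59) = 58.
Divisors of 58: 1, 2, 29, 58.
Repeated squaring: 35^1 ≡ 35, 35^2 ≡ 45, 35^4 ≡ 19, 35^8 ≡ 7, 35^16 ≡ 49, 35^32 ≡ 41 (mod 59).
Test 35^d mod 59 for each divisor d in increasing order:
35^1 ≡ 35
35^2 ≡ 45
35^29 = 35^16·35^8·35^4·35^1 ≡ 1  ← first divisor giving 1
The order is 29.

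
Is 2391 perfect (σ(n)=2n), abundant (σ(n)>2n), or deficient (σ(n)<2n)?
deficient

Proper divisors of 2391: sum = 1 + 3 + 797 = 801
Since 801 < 2391, 2391 is deficient.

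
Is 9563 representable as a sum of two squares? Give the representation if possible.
Not possible

Factorization: 9563 = 73 × 131
By Fermat: n is sum of two squares iff every prime p ≡ 3 (mod 4) appears to even power.
Prime(s) ≡ 3 (mod 4) with odd exponent: [(131, 1)]
Therefore 9563 cannot be expressed as a² + b².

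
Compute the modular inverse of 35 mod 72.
35

gcd(35, 72) = 1, so the inverse exists.
Extended Euclidean algorithm on (72, 35):
72 = 2 × 35 + 2  ⟹  2 = (1)·72 + (-2)·35
35 = 17 × 2 + 1  ⟹  1 = (-17)·72 + (35)·35
So (35)·35 ≡ 1 (mod 72), i.e. 35^(-1) ≡ 35 (mod 72).
Check: 35 × 35 = 1225 ≡ 1 (mod 72)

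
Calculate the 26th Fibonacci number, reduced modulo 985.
238

Matrix identity: Q^n = [[F_(n+1), F_n], [F_n, F_(n-1)]] with Q = [[1,1],[1,0]].
n = 26 = 11010₂. Square-and-multiply, entries mod 985:
Q^1 = [[1,1],[1,0]]
Q^3 = (Q^1)²·Q = [[3,2],[2,1]]
Q^6 = (Q^3)² = [[13,8],[8,5]]
Q^13 = (Q^6)²·Q = [[377,233],[233,144]]
Q^26 = (Q^13)² = [[403,238],[238,165]]
F_26 mod 985 = Q^26[0][1] = 238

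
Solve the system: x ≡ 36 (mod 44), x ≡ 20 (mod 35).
300

Using Chinese Remainder Theorem:
M = 44 × 35 = 1540
M1 = 35, M2 = 44
y1 = 35^(-1) mod 44 = 39
y2 = 44^(-1) mod 35 = 4
x = (36×35×39 + 20×44×4) mod 1540 = 300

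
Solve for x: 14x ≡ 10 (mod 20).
x ≡ 5 (mod 10)

gcd(14, 20) = 2, which divides 10, so solutions exist.
Divide through by 2: 7x ≡ 5 (mod 10).
Find 7^(-1) mod 10 by the extended Euclidean algorithm:
10 = 1 × 7 + 3  ⟹  3 = (1)·10 + (-1)·7
7 = 2 × 3 + 1  ⟹  1 = (-2)·10 + (3)·7
So (3)·7 ≡ 1 (mod 10), i.e. 7^(-1) ≡ 3 (mod 10).
x ≡ 3 × 5 = 15 ≡ 5 (mod 10).
Check: 14 × 5 = 70 ≡ 10 (mod 20).
x ≡ 5 (mod 10), giving 2 solutions mod 20.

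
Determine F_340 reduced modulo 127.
52

Matrix identity: Q^n = [[F_(n+1), F_n], [F_n, F_(n-1)]] with Q = [[1,1],[1,0]].
n = 340 = 101010100₂. Square-and-multiply, entries mod 127:
Q^1 = [[1,1],[1,0]]
Q^2 = (Q^1)² = [[2,1],[1,1]]
Q^5 = (Q^2)²·Q = [[8,5],[5,3]]
Q^10 = (Q^5)² = [[89,55],[55,34]]
Q^21 = (Q^10)²·Q = [[58,24],[24,34]]
Q^42 = (Q^21)² = [[3,49],[49,81]]
Q^85 = (Q^42)²·Q = [[49,124],[124,52]]
Q^170 = (Q^85)² = [[124,78],[78,46]]
Q^340 = (Q^170)² = [[124,52],[52,72]]
F_340 mod 127 = Q^340[0][1] = 52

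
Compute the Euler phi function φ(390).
96

390 = 2 × 3 × 5 × 13
φ(n) = n × ∏(1 - 1/p) for each prime p dividing n
φ(390) = 390 × (1 - 1/2) × (1 - 1/3) × (1 - 1/5) × (1 - 1/13) = 96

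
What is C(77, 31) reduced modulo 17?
0

Using Lucas' theorem:
Write n=77 and k=31 in base 17:
n in base 17: [4, 9]
k in base 17: [1, 14]
C(77,31) mod 17 = ∏ C(n_i, k_i) mod 17
Digit binomials (mod 17): C(4,1) = 4; C(9,14) = 0 (k_i > n_i)
Product: 4 × 0 = 0 ≡ 0 (mod 17)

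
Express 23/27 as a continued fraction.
[0; 1, 5, 1, 3]

Euclidean algorithm steps:
23 = 0 × 27 + 23
27 = 1 × 23 + 4
23 = 5 × 4 + 3
4 = 1 × 3 + 1
3 = 3 × 1 + 0
Continued fraction: [0; 1, 5, 1, 3]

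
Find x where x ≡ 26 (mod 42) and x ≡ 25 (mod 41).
1706

Using Chinese Remainder Theorem:
M = 42 × 41 = 1722
M1 = 41, M2 = 42
y1 = 41^(-1) mod 42 = 41
y2 = 42^(-1) mod 41 = 1
x = (26×41×41 + 25×42×1) mod 1722 = 1706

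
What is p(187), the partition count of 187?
1280011042268

p(n) counts ways to write n as a sum of positive integers (order ignored).
Euler's pentagonal recurrence: p(k) = p(k-1) + p(k-2) - p(k-5) - p(k-7) + p(k-12) + p(k-15) - ... (offsets j(3j∓1)/2, signs ++--, p(0)=1, p(<0)=0).
DP table for k = 0..186: p(0)=1, p(1)=1, p(2)=2, p(3)=3, p(4)=5, p(5)=7, p(6)=11, p(7)=15, p(8)=22, p(9)=30, p(10)=42, p(11)=56, p(12)=77, p(13)=101, p(14)=135, p(15)=176, p(16)=231, p(17)=297, p(18)=385, p(19)=490, p(20)=627, p(21)=792, p(22)=1002, p(23)=1255, p(24)=1575, p(25)=1958, p(26)=2436, p(27)=3010, p(28)=3718, p(29)=4565, p(30)=5604, p(31)=6842, p(32)=8349, p(33)=10143, p(34)=12310, p(35)=14883, p(36)=17977, p(37)=21637, p(38)=26015, p(39)=31185, p(40)=37338, p(41)=44583, p(42)=53174, p(43)=63261, p(44)=75175, p(45)=89134, p(46)=105558, p(47)=124754, p(48)=147273, p(49)=173525, p(50)=204226, p(51)=239943, p(52)=281589, p(53)=329931, p(54)=386155, p(55)=451276, p(56)=526823, p(57)=614154, p(58)=715220, p(59)=831820, p(60)=966467, p(61)=1121505, p(62)=1300156, p(63)=1505499, p(64)=1741630, p(65)=2012558, p(66)=2323520, p(67)=2679689, p(68)=3087735, p(69)=3554345, p(70)=4087968, p(71)=4697205, p(72)=5392783, p(73)=6185689, p(74)=7089500, p(75)=8118264, p(76)=9289091, p(77)=10619863, p(78)=12132164, p(79)=13848650, p(80)=15796476, p(81)=18004327, p(82)=20506255, p(83)=23338469, p(84)=26543660, p(85)=30167357, p(86)=34262962, p(87)=38887673, p(88)=44108109, p(89)=49995925, p(90)=56634173, p(91)=64112359, p(92)=72533807, p(93)=82010177, p(94)=92669720, p(95)=104651419, p(96)=118114304, p(97)=133230930, p(98)=150198136, p(99)=169229875, p(100)=190569292, p(101)=214481126, p(102)=241265379, p(103)=271248950, p(104)=304801365, p(105)=342325709, p(106)=384276336, p(107)=431149389, p(108)=483502844, p(109)=541946240, p(110)=607163746, p(111)=679903203, p(112)=761002156, p(113)=851376628, p(114)=952050665, p(115)=1064144451, p(116)=1188908248, p(117)=1327710076, p(118)=1482074143, p(119)=1653668665, p(120)=1844349560, p(121)=2056148051, p(122)=2291320912, p(123)=2552338241, p(124)=2841940500, p(125)=3163127352, p(126)=3519222692, p(127)=3913864295, p(128)=4351078600, p(129)=4835271870, p(130)=5371315400, p(131)=5964539504, p(132)=6620830889, p(133)=7346629512, p(134)=8149040695, p(135)=9035836076, p(136)=10015581680, p(137)=11097645016, p(138)=12292341831, p(139)=13610949895, p(140)=15065878135, p(141)=16670689208, p(142)=18440293320, p(143)=20390982757, p(144)=22540654445, p(145)=24908858009, p(146)=27517052599, p(147)=30388671978, p(148)=33549419497, p(149)=37027355200, p(150)=40853235313, p(151)=45060624582, p(152)=49686288421, p(153)=54770336324, p(154)=60356673280, p(155)=66493182097, p(156)=73232243759, p(157)=80630964769, p(158)=88751778802, p(159)=97662728555, p(160)=107438159466, p(161)=118159068427, p(162)=129913904637, p(163)=142798995930, p(164)=156919475295, p(165)=172389800255, p(166)=189334822579, p(167)=207890420102, p(168)=228204732751, p(169)=250438925115, p(170)=274768617130, p(171)=301384802048, p(172)=330495499613, p(173)=362326859895, p(174)=397125074750, p(175)=435157697830, p(176)=476715857290, p(177)=522115831195, p(178)=571701605655, p(179)=625846753120, p(180)=684957390936, p(181)=749474411781, p(182)=819876908323, p(183)=896684817527, p(184)=980462880430, p(185)=1071823774337, p(186)=1171432692373.
Final step: p(187) = p(186) + p(185) - p(182) - p(180) + p(175) + p(172) - p(165) - p(161) + p(152) + p(147) - p(136) - p(130) + p(117) + p(110) - p(95) - p(87) + p(70) + p(61) - p(42) - p(32) + p(11) + p(0)
= 1171432692373 + 1071823774337 - 819876908323 - 684957390936 + 435157697830 + 330495499613 - 172389800255 - 118159068427 + 49686288421 + 30388671978 - 10015581680 - 5371315400 + 1327710076 + 607163746 - 104651419 - 38887673 + 4087968 + 1121505 - 53174 - 8349 + 56 + 1
= 1280011042268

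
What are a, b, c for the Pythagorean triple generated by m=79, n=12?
(6097, 1896, 6385)

Euclid's formula: a = m² - n², b = 2mn, c = m² + n²
m = 79, n = 12
a = 79² - 12² = 6241 - 144 = 6097
b = 2 × 79 × 12 = 1896
c = 79² + 12² = 6241 + 144 = 6385
Verification: 6097² + 1896² = 37173409 + 3594816 = 40768225 = 6385² ✓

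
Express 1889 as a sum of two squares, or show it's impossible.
17² + 40² (a=17, b=40)

Factorization: 1889 = 1889
By Fermat: n is sum of two squares iff every prime p ≡ 3 (mod 4) appears to even power.
All primes ≡ 3 (mod 4) appear to even power.
Search a = 0, 1, 2, … for 1889 - a² a perfect square: first hit at a = 17: 1889 - 289 = 1600 = 40².
1889 = 17² + 40² = 289 + 1600 ✓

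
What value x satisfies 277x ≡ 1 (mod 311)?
64

gcd(277, 311) = 1, so the inverse exists.
Extended Euclidean algorithm on (311, 277):
311 = 1 × 277 + 34  ⟹  34 = (1)·311 + (-1)·277
277 = 8 × 34 + 5  ⟹  5 = (-8)·311 + (9)·277
34 = 6 × 5 + 4  ⟹  4 = (49)·311 + (-55)·277
5 = 1 × 4 + 1  ⟹  1 = (-57)·311 + (64)·277
So (64)·277 ≡ 1 (mod 311), i.e. 277^(-1) ≡ 64 (mod 311).
Check: 277 × 64 = 17728 ≡ 1 (mod 311)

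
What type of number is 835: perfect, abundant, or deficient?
deficient

Proper divisors of 835: sum = 1 + 5 + 167 = 173
Since 173 < 835, 835 is deficient.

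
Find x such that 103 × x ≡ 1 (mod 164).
43

gcd(103, 164) = 1, so the inverse exists.
Extended Euclidean algorithm on (164, 103):
164 = 1 × 103 + 61  ⟹  61 = (1)·164 + (-1)·103
103 = 1 × 61 + 42  ⟹  42 = (-1)·164 + (2)·103
61 = 1 × 42 + 19  ⟹  19 = (2)·164 + (-3)·103
42 = 2 × 19 + 4  ⟹  4 = (-5)·164 + (8)·103
19 = 4 × 4 + 3  ⟹  3 = (22)·164 + (-35)·103
4 = 1 × 3 + 1  ⟹  1 = (-27)·164 + (43)·103
So (43)·103 ≡ 1 (mod 164), i.e. 103^(-1) ≡ 43 (mod 164).
Check: 103 × 43 = 4429 ≡ 1 (mod 164)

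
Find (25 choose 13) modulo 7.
0

Using Lucas' theorem:
Write n=25 and k=13 in base 7:
n in base 7: [3, 4]
k in base 7: [1, 6]
C(25,13) mod 7 = ∏ C(n_i, k_i) mod 7
Digit binomials (mod 7): C(3,1) = 3; C(4,6) = 0 (k_i > n_i)
Product: 3 × 0 = 0 ≡ 0 (mod 7)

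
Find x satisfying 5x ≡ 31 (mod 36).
x ≡ 35 (mod 36)

gcd(5, 36) = 1, which divides 31, so solutions exist.
Find 5^(-1) mod 36 by the extended Euclidean algorithm:
36 = 7 × 5 + 1  ⟹  1 = (1)·36 + (-7)·5
So (-7)·5 ≡ 1 (mod 36), i.e. 5^(-1) ≡ -7 ≡ 29 (mod 36).
x ≡ 29 × 31 = 899 ≡ 35 (mod 36).
Check: 5 × 35 = 175 ≡ 31 (mod 36).
Unique solution: x ≡ 35 (mod 36)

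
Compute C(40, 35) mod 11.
10

Using Lucas' theorem:
Write n=40 and k=35 in base 11:
n in base 11: [3, 7]
k in base 11: [3, 2]
C(40,35) mod 11 = ∏ C(n_i, k_i) mod 11
Digit binomials (mod 11): C(3,3) = 1; C(7,2) = 21 ≡ 10
Product: 1 × 10 = 10 ≡ 10 (mod 11)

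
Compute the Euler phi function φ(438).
144

438 = 2 × 3 × 73
φ(n) = n × ∏(1 - 1/p) for each prime p dividing n
φ(438) = 438 × (1 - 1/2) × (1 - 1/3) × (1 - 1/73) = 144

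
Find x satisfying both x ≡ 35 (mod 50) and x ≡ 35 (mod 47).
35

Using Chinese Remainder Theorem:
M = 50 × 47 = 2350
M1 = 47, M2 = 50
y1 = 47^(-1) mod 50 = 33
y2 = 50^(-1) mod 47 = 16
x = (35×47×33 + 35×50×16) mod 2350 = 35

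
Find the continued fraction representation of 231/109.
[2; 8, 2, 1, 1, 2]

Euclidean algorithm steps:
231 = 2 × 109 + 13
109 = 8 × 13 + 5
13 = 2 × 5 + 3
5 = 1 × 3 + 2
3 = 1 × 2 + 1
2 = 2 × 1 + 0
Continued fraction: [2; 8, 2, 1, 1, 2]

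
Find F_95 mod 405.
10

Matrix identity: Q^n = [[F_(n+1), F_n], [F_n, F_(n-1)]] with Q = [[1,1],[1,0]].
n = 95 = 1011111₂. Square-and-multiply, entries mod 405:
Q^1 = [[1,1],[1,0]]
Q^2 = (Q^1)² = [[2,1],[1,1]]
Q^5 = (Q^2)²·Q = [[8,5],[5,3]]
Q^11 = (Q^5)²·Q = [[144,89],[89,55]]
Q^23 = (Q^11)²·Q = [[198,307],[307,296]]
Q^47 = (Q^23)²·Q = [[396,208],[208,188]]
Q^95 = (Q^47)²·Q = [[387,10],[10,377]]
F_95 mod 405 = Q^95[0][1] = 10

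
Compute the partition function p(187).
1280011042268

p(n) counts ways to write n as a sum of positive integers (order ignored).
Euler's pentagonal recurrence: p(k) = p(k-1) + p(k-2) - p(k-5) - p(k-7) + p(k-12) + p(k-15) - ... (offsets j(3j∓1)/2, signs ++--, p(0)=1, p(<0)=0).
DP table for k = 0..186: p(0)=1, p(1)=1, p(2)=2, p(3)=3, p(4)=5, p(5)=7, p(6)=11, p(7)=15, p(8)=22, p(9)=30, p(10)=42, p(11)=56, p(12)=77, p(13)=101, p(14)=135, p(15)=176, p(16)=231, p(17)=297, p(18)=385, p(19)=490, p(20)=627, p(21)=792, p(22)=1002, p(23)=1255, p(24)=1575, p(25)=1958, p(26)=2436, p(27)=3010, p(28)=3718, p(29)=4565, p(30)=5604, p(31)=6842, p(32)=8349, p(33)=10143, p(34)=12310, p(35)=14883, p(36)=17977, p(37)=21637, p(38)=26015, p(39)=31185, p(40)=37338, p(41)=44583, p(42)=53174, p(43)=63261, p(44)=75175, p(45)=89134, p(46)=105558, p(47)=124754, p(48)=147273, p(49)=173525, p(50)=204226, p(51)=239943, p(52)=281589, p(53)=329931, p(54)=386155, p(55)=451276, p(56)=526823, p(57)=614154, p(58)=715220, p(59)=831820, p(60)=966467, p(61)=1121505, p(62)=1300156, p(63)=1505499, p(64)=1741630, p(65)=2012558, p(66)=2323520, p(67)=2679689, p(68)=3087735, p(69)=3554345, p(70)=4087968, p(71)=4697205, p(72)=5392783, p(73)=6185689, p(74)=7089500, p(75)=8118264, p(76)=9289091, p(77)=10619863, p(78)=12132164, p(79)=13848650, p(80)=15796476, p(81)=18004327, p(82)=20506255, p(83)=23338469, p(84)=26543660, p(85)=30167357, p(86)=34262962, p(87)=38887673, p(88)=44108109, p(89)=49995925, p(90)=56634173, p(91)=64112359, p(92)=72533807, p(93)=82010177, p(94)=92669720, p(95)=104651419, p(96)=118114304, p(97)=133230930, p(98)=150198136, p(99)=169229875, p(100)=190569292, p(101)=214481126, p(102)=241265379, p(103)=271248950, p(104)=304801365, p(105)=342325709, p(106)=384276336, p(107)=431149389, p(108)=483502844, p(109)=541946240, p(110)=607163746, p(111)=679903203, p(112)=761002156, p(113)=851376628, p(114)=952050665, p(115)=1064144451, p(116)=1188908248, p(117)=1327710076, p(118)=1482074143, p(119)=1653668665, p(120)=1844349560, p(121)=2056148051, p(122)=2291320912, p(123)=2552338241, p(124)=2841940500, p(125)=3163127352, p(126)=3519222692, p(127)=3913864295, p(128)=4351078600, p(129)=4835271870, p(130)=5371315400, p(131)=5964539504, p(132)=6620830889, p(133)=7346629512, p(134)=8149040695, p(135)=9035836076, p(136)=10015581680, p(137)=11097645016, p(138)=12292341831, p(139)=13610949895, p(140)=15065878135, p(141)=16670689208, p(142)=18440293320, p(143)=20390982757, p(144)=22540654445, p(145)=24908858009, p(146)=27517052599, p(147)=30388671978, p(148)=33549419497, p(149)=37027355200, p(150)=40853235313, p(151)=45060624582, p(152)=49686288421, p(153)=54770336324, p(154)=60356673280, p(155)=66493182097, p(156)=73232243759, p(157)=80630964769, p(158)=88751778802, p(159)=97662728555, p(160)=107438159466, p(161)=118159068427, p(162)=129913904637, p(163)=142798995930, p(164)=156919475295, p(165)=172389800255, p(166)=189334822579, p(167)=207890420102, p(168)=228204732751, p(169)=250438925115, p(170)=274768617130, p(171)=301384802048, p(172)=330495499613, p(173)=362326859895, p(174)=397125074750, p(175)=435157697830, p(176)=476715857290, p(177)=522115831195, p(178)=571701605655, p(179)=625846753120, p(180)=684957390936, p(181)=749474411781, p(182)=819876908323, p(183)=896684817527, p(184)=980462880430, p(185)=1071823774337, p(186)=1171432692373.
Final step: p(187) = p(186) + p(185) - p(182) - p(180) + p(175) + p(172) - p(165) - p(161) + p(152) + p(147) - p(136) - p(130) + p(117) + p(110) - p(95) - p(87) + p(70) + p(61) - p(42) - p(32) + p(11) + p(0)
= 1171432692373 + 1071823774337 - 819876908323 - 684957390936 + 435157697830 + 330495499613 - 172389800255 - 118159068427 + 49686288421 + 30388671978 - 10015581680 - 5371315400 + 1327710076 + 607163746 - 104651419 - 38887673 + 4087968 + 1121505 - 53174 - 8349 + 56 + 1
= 1280011042268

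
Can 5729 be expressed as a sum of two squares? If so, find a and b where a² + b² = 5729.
20² + 73² (a=20, b=73)

Factorization: 5729 = 17 × 337
By Fermat: n is sum of two squares iff every prime p ≡ 3 (mod 4) appears to even power.
All primes ≡ 3 (mod 4) appear to even power.
Search a = 0, 1, 2, … for 5729 - a² a perfect square: first hit at a = 20: 5729 - 400 = 5329 = 73².
5729 = 20² + 73² = 400 + 5329 ✓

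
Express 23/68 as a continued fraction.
[0; 2, 1, 22]

Euclidean algorithm steps:
23 = 0 × 68 + 23
68 = 2 × 23 + 22
23 = 1 × 22 + 1
22 = 22 × 1 + 0
Continued fraction: [0; 2, 1, 22]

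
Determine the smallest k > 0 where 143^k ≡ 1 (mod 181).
90

181 is prime, so ord(143) divides φ(181) = 180.
Divisors of 180: 1, 2, 3, 4, 5, 6, 9, 10, 12, 15, 18, 20, 30, 36, 45, 60, 90, 180.
Repeated squaring: 143^1 ≡ 143, 143^2 ≡ 177, 143^4 ≡ 16, 143^8 ≡ 75, 143^16 ≡ 14, 143^32 ≡ 15, 143^64 ≡ 44, 143^128 ≡ 126 (mod 181).
Test 143^d mod 181 for each divisor d in increasing order:
143^1 ≡ 143
143^2 ≡ 177
143^3 = 143^2·143^1 ≡ 152
143^4 ≡ 16
143^5 = 143^4·143^1 ≡ 116
143^6 = 143^4·143^2 ≡ 117
143^9 = 143^8·143^1 ≡ 46
143^10 = 143^8·143^2 ≡ 62
143^12 = 143^8·143^4 ≡ 114
143^15 = 143^8·143^4·143^2·143^1 ≡ 133
143^18 = 143^16·143^2 ≡ 125
143^20 = 143^16·143^4 ≡ 43
143^30 = 143^16·143^8·143^4·143^2 ≡ 132
143^36 = 143^32·143^4 ≡ 59
143^45 = 143^32·143^8·143^4·143^1 ≡ 180
143^60 = 143^32·143^16·143^8·143^4 ≡ 48
143^90 = 143^64·143^16·143^8·143^2 ≡ 1  ← first divisor giving 1
The order is 90.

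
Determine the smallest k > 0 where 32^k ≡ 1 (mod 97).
48

97 is prime, so ord(32) divides φ(97) = 96.
Divisors of 96: 1, 2, 3, 4, 6, 8, 12, 16, 24, 32, 48, 96.
Repeated squaring: 32^1 ≡ 32, 32^2 ≡ 54, 32^4 ≡ 6, 32^8 ≡ 36, 32^16 ≡ 35, 32^32 ≡ 61, 32^64 ≡ 35 (mod 97).
Test 32^d mod 97 for each divisor d in increasing order:
32^1 ≡ 32
32^2 ≡ 54
32^3 = 32^2·32^1 ≡ 79
32^4 ≡ 6
32^6 = 32^4·32^2 ≡ 33
32^8 ≡ 36
32^12 = 32^8·32^4 ≡ 22
32^16 ≡ 35
32^24 = 32^16·32^8 ≡ 96
32^32 ≡ 61
32^48 = 32^32·32^16 ≡ 1  ← first divisor giving 1
The order is 48.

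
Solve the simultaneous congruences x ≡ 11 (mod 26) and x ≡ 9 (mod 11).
141

Using Chinese Remainder Theorem:
M = 26 × 11 = 286
M1 = 11, M2 = 26
y1 = 11^(-1) mod 26 = 19
y2 = 26^(-1) mod 11 = 3
x = (11×11×19 + 9×26×3) mod 286 = 141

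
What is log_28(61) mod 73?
10

Baby-step giant-step with step n = ⌈√73⌉ = 9.
Baby steps 28^j mod 73 (j:value) for j=0..8: 0:1, 1:28, 2:54, 3:52, 4:69, 5:34, 6:3, 7:11, 8:16.
Giant-step multiplier: 28^(-9) ≡ 28^(72-9) = 28^63 ≡ 22 (mod 73).
Giant steps γ_i = 61·22^i mod 73: γ_0=61, γ_1=28 (in table at j=1).
x = i·n + j = 1·9 + 1 = 10.
Check: 28^10 ≡ 61 (mod 73).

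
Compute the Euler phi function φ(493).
448

493 = 17 × 29
φ(n) = n × ∏(1 - 1/p) for each prime p dividing n
φ(493) = 493 × (1 - 1/17) × (1 - 1/29) = 448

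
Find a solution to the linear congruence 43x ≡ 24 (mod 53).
x ≡ 40 (mod 53)

gcd(43, 53) = 1, which divides 24, so solutions exist.
Find 43^(-1) mod 53 by the extended Euclidean algorithm:
53 = 1 × 43 + 10  ⟹  10 = (1)·53 + (-1)·43
43 = 4 × 10 + 3  ⟹  3 = (-4)·53 + (5)·43
10 = 3 × 3 + 1  ⟹  1 = (13)·53 + (-16)·43
So (-16)·43 ≡ 1 (mod 53), i.e. 43^(-1) ≡ -16 ≡ 37 (mod 53).
x ≡ 37 × 24 = 888 ≡ 40 (mod 53).
Check: 43 × 40 = 1720 ≡ 24 (mod 53).
Unique solution: x ≡ 40 (mod 53)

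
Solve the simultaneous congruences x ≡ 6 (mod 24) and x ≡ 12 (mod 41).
750

Using Chinese Remainder Theorem:
M = 24 × 41 = 984
M1 = 41, M2 = 24
y1 = 41^(-1) mod 24 = 17
y2 = 24^(-1) mod 41 = 12
x = (6×41×17 + 12×24×12) mod 984 = 750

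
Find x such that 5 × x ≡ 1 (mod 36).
29

gcd(5, 36) = 1, so the inverse exists.
Extended Euclidean algorithm on (36, 5):
36 = 7 × 5 + 1  ⟹  1 = (1)·36 + (-7)·5
So (-7)·5 ≡ 1 (mod 36), i.e. 5^(-1) ≡ -7 ≡ 29 (mod 36).
Check: 5 × 29 = 145 ≡ 1 (mod 36)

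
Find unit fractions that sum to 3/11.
1/4 + 1/44

Greedy algorithm:
3/11: ceiling(11/3) = 4, use 1/4
1/44: ceiling(44/1) = 44, use 1/44
Result: 3/11 = 1/4 + 1/44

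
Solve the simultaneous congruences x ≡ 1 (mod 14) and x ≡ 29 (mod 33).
29

Using Chinese Remainder Theorem:
M = 14 × 33 = 462
M1 = 33, M2 = 14
y1 = 33^(-1) mod 14 = 3
y2 = 14^(-1) mod 33 = 26
x = (1×33×3 + 29×14×26) mod 462 = 29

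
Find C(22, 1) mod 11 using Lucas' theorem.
0

Using Lucas' theorem:
Write n=22 and k=1 in base 11:
n in base 11: [2, 0]
k in base 11: [0, 1]
C(22,1) mod 11 = ∏ C(n_i, k_i) mod 11
Digit binomials (mod 11): C(2,0) = 1; C(0,1) = 0 (k_i > n_i)
Product: 1 × 0 = 0 ≡ 0 (mod 11)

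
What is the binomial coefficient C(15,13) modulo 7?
0

Using Lucas' theorem:
Write n=15 and k=13 in base 7:
n in base 7: [2, 1]
k in base 7: [1, 6]
C(15,13) mod 7 = ∏ C(n_i, k_i) mod 7
Digit binomials (mod 7): C(2,1) = 2; C(1,6) = 0 (k_i > n_i)
Product: 2 × 0 = 0 ≡ 0 (mod 7)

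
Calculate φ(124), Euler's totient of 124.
60

124 = 2^2 × 31
φ(n) = n × ∏(1 - 1/p) for each prime p dividing n
φ(124) = 124 × (1 - 1/2) × (1 - 1/31) = 60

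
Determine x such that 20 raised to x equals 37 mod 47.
26

Baby-step giant-step with step n = ⌈√47⌉ = 7.
Baby steps 20^j mod 47 (j:value) for j=0..6: 0:1, 1:20, 2:24, 3:10, 4:12, 5:5, 6:6.
Giant-step multiplier: 20^(-7) ≡ 20^(46-7) = 20^39 ≡ 38 (mod 47).
Giant steps γ_i = 37·38^i mod 47: γ_0=37, γ_1=43, γ_2=36, γ_3=5 (in table at j=5).
x = i·n + j = 3·7 + 5 = 26.
Check: 20^26 ≡ 37 (mod 47).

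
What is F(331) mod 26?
5

Matrix identity: Q^n = [[F_(n+1), F_n], [F_n, F_(n-1)]] with Q = [[1,1],[1,0]].
n = 331 = 101001011₂. Square-and-multiply, entries mod 26:
Q^1 = [[1,1],[1,0]]
Q^2 = (Q^1)² = [[2,1],[1,1]]
Q^5 = (Q^2)²·Q = [[8,5],[5,3]]
Q^10 = (Q^5)² = [[11,3],[3,8]]
Q^20 = (Q^10)² = [[0,5],[5,21]]
Q^41 = (Q^20)²·Q = [[0,25],[25,1]]
Q^82 = (Q^41)² = [[1,25],[25,2]]
Q^165 = (Q^82)²·Q = [[25,2],[2,23]]
Q^331 = (Q^165)²·Q = [[23,5],[5,18]]
F_331 mod 26 = Q^331[0][1] = 5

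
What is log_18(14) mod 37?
21

Baby-step giant-step with step n = ⌈√37⌉ = 7.
Baby steps 18^j mod 37 (j:value) for j=0..6: 0:1, 1:18, 2:28, 3:23, 4:7, 5:15, 6:11.
Giant-step multiplier: 18^(-7) ≡ 18^(36-7) = 18^29 ≡ 20 (mod 37).
Giant steps γ_i = 14·20^i mod 37: γ_0=14, γ_1=21, γ_2=13, γ_3=1 (in table at j=0).
x = i·n + j = 3·7 + 0 = 21.
Check: 18^21 ≡ 14 (mod 37).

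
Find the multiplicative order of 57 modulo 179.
89

179 is prime, so ord(57) divides φ(179) = 178.
Divisors of 178: 1, 2, 89, 178.
Repeated squaring: 57^1 ≡ 57, 57^2 ≡ 27, 57^4 ≡ 13, 57^8 ≡ 169, 57^16 ≡ 100, 57^32 ≡ 155, 57^64 ≡ 39, 57^128 ≡ 89 (mod 179).
Test 57^d mod 179 for each divisor d in increasing order:
57^1 ≡ 57
57^2 ≡ 27
57^89 = 57^64·57^16·57^8·57^1 ≡ 1  ← first divisor giving 1
The order is 89.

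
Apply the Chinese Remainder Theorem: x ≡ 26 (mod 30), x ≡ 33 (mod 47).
926

Using Chinese Remainder Theorem:
M = 30 × 47 = 1410
M1 = 47, M2 = 30
y1 = 47^(-1) mod 30 = 23
y2 = 30^(-1) mod 47 = 11
x = (26×47×23 + 33×30×11) mod 1410 = 926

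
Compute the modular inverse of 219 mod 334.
273

gcd(219, 334) = 1, so the inverse exists.
Extended Euclidean algorithm on (334, 219):
334 = 1 × 219 + 115  ⟹  115 = (1)·334 + (-1)·219
219 = 1 × 115 + 104  ⟹  104 = (-1)·334 + (2)·219
115 = 1 × 104 + 11  ⟹  11 = (2)·334 + (-3)·219
104 = 9 × 11 + 5  ⟹  5 = (-19)·334 + (29)·219
11 = 2 × 5 + 1  ⟹  1 = (40)·334 + (-61)·219
So (-61)·219 ≡ 1 (mod 334), i.e. 219^(-1) ≡ -61 ≡ 273 (mod 334).
Check: 219 × 273 = 59787 ≡ 1 (mod 334)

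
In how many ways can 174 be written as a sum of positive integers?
397125074750

p(n) counts ways to write n as a sum of positive integers (order ignored).
Euler's pentagonal recurrence: p(k) = p(k-1) + p(k-2) - p(k-5) - p(k-7) + p(k-12) + p(k-15) - ... (offsets j(3j∓1)/2, signs ++--, p(0)=1, p(<0)=0).
DP table for k = 0..173: p(0)=1, p(1)=1, p(2)=2, p(3)=3, p(4)=5, p(5)=7, p(6)=11, p(7)=15, p(8)=22, p(9)=30, p(10)=42, p(11)=56, p(12)=77, p(13)=101, p(14)=135, p(15)=176, p(16)=231, p(17)=297, p(18)=385, p(19)=490, p(20)=627, p(21)=792, p(22)=1002, p(23)=1255, p(24)=1575, p(25)=1958, p(26)=2436, p(27)=3010, p(28)=3718, p(29)=4565, p(30)=5604, p(31)=6842, p(32)=8349, p(33)=10143, p(34)=12310, p(35)=14883, p(36)=17977, p(37)=21637, p(38)=26015, p(39)=31185, p(40)=37338, p(41)=44583, p(42)=53174, p(43)=63261, p(44)=75175, p(45)=89134, p(46)=105558, p(47)=124754, p(48)=147273, p(49)=173525, p(50)=204226, p(51)=239943, p(52)=281589, p(53)=329931, p(54)=386155, p(55)=451276, p(56)=526823, p(57)=614154, p(58)=715220, p(59)=831820, p(60)=966467, p(61)=1121505, p(62)=1300156, p(63)=1505499, p(64)=1741630, p(65)=2012558, p(66)=2323520, p(67)=2679689, p(68)=3087735, p(69)=3554345, p(70)=4087968, p(71)=4697205, p(72)=5392783, p(73)=6185689, p(74)=7089500, p(75)=8118264, p(76)=9289091, p(77)=10619863, p(78)=12132164, p(79)=13848650, p(80)=15796476, p(81)=18004327, p(82)=20506255, p(83)=23338469, p(84)=26543660, p(85)=30167357, p(86)=34262962, p(87)=38887673, p(88)=44108109, p(89)=49995925, p(90)=56634173, p(91)=64112359, p(92)=72533807, p(93)=82010177, p(94)=92669720, p(95)=104651419, p(96)=118114304, p(97)=133230930, p(98)=150198136, p(99)=169229875, p(100)=190569292, p(101)=214481126, p(102)=241265379, p(103)=271248950, p(104)=304801365, p(105)=342325709, p(106)=384276336, p(107)=431149389, p(108)=483502844, p(109)=541946240, p(110)=607163746, p(111)=679903203, p(112)=761002156, p(113)=851376628, p(114)=952050665, p(115)=1064144451, p(116)=1188908248, p(117)=1327710076, p(118)=1482074143, p(119)=1653668665, p(120)=1844349560, p(121)=2056148051, p(122)=2291320912, p(123)=2552338241, p(124)=2841940500, p(125)=3163127352, p(126)=3519222692, p(127)=3913864295, p(128)=4351078600, p(129)=4835271870, p(130)=5371315400, p(131)=5964539504, p(132)=6620830889, p(133)=7346629512, p(134)=8149040695, p(135)=9035836076, p(136)=10015581680, p(137)=11097645016, p(138)=12292341831, p(139)=13610949895, p(140)=15065878135, p(141)=16670689208, p(142)=18440293320, p(143)=20390982757, p(144)=22540654445, p(145)=24908858009, p(146)=27517052599, p(147)=30388671978, p(148)=33549419497, p(149)=37027355200, p(150)=40853235313, p(151)=45060624582, p(152)=49686288421, p(153)=54770336324, p(154)=60356673280, p(155)=66493182097, p(156)=73232243759, p(157)=80630964769, p(158)=88751778802, p(159)=97662728555, p(160)=107438159466, p(161)=118159068427, p(162)=129913904637, p(163)=142798995930, p(164)=156919475295, p(165)=172389800255, p(166)=189334822579, p(167)=207890420102, p(168)=228204732751, p(169)=250438925115, p(170)=274768617130, p(171)=301384802048, p(172)=330495499613, p(173)=362326859895.
Final step: p(174) = p(173) + p(172) - p(169) - p(167) + p(162) + p(159) - p(152) - p(148) + p(139) + p(134) - p(123) - p(117) + p(104) + p(97) - p(82) - p(74) + p(57) + p(48) - p(29) - p(19)
= 362326859895 + 330495499613 - 250438925115 - 207890420102 + 129913904637 + 97662728555 - 49686288421 - 33549419497 + 13610949895 + 8149040695 - 2552338241 - 1327710076 + 304801365 + 133230930 - 20506255 - 7089500 + 614154 + 147273 - 4565 - 490
= 397125074750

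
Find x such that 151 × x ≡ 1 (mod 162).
103

gcd(151, 162) = 1, so the inverse exists.
Extended Euclidean algorithm on (162, 151):
162 = 1 × 151 + 11  ⟹  11 = (1)·162 + (-1)·151
151 = 13 × 11 + 8  ⟹  8 = (-13)·162 + (14)·151
11 = 1 × 8 + 3  ⟹  3 = (14)·162 + (-15)·151
8 = 2 × 3 + 2  ⟹  2 = (-41)·162 + (44)·151
3 = 1 × 2 + 1  ⟹  1 = (55)·162 + (-59)·151
So (-59)·151 ≡ 1 (mod 162), i.e. 151^(-1) ≡ -59 ≡ 103 (mod 162).
Check: 151 × 103 = 15553 ≡ 1 (mod 162)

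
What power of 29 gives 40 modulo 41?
20

Baby-step giant-step with step n = ⌈√41⌉ = 7.
Baby steps 29^j mod 41 (j:value) for j=0..6: 0:1, 1:29, 2:21, 3:35, 4:31, 5:38, 6:36.
Giant-step multiplier: 29^(-7) ≡ 29^(40-7) = 29^33 ≡ 13 (mod 41).
Giant steps γ_i = 40·13^i mod 41: γ_0=40, γ_1=28, γ_2=36 (in table at j=6).
x = i·n + j = 2·7 + 6 = 20.
Check: 29^20 ≡ 40 (mod 41).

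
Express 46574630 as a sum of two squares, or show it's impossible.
Not possible

Factorization: 46574630 = 2 × 5 × 167^3
By Fermat: n is sum of two squares iff every prime p ≡ 3 (mod 4) appears to even power.
Prime(s) ≡ 3 (mod 4) with odd exponent: [(167, 3)]
Therefore 46574630 cannot be expressed as a² + b².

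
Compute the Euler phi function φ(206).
102

206 = 2 × 103
φ(n) = n × ∏(1 - 1/p) for each prime p dividing n
φ(206) = 206 × (1 - 1/2) × (1 - 1/103) = 102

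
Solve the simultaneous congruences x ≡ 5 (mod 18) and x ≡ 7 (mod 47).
383

Using Chinese Remainder Theorem:
M = 18 × 47 = 846
M1 = 47, M2 = 18
y1 = 47^(-1) mod 18 = 5
y2 = 18^(-1) mod 47 = 34
x = (5×47×5 + 7×18×34) mod 846 = 383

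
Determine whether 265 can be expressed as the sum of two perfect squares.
3² + 16² (a=3, b=16)

Factorization: 265 = 5 × 53
By Fermat: n is sum of two squares iff every prime p ≡ 3 (mod 4) appears to even power.
All primes ≡ 3 (mod 4) appear to even power.
Search a = 0, 1, 2, … for 265 - a² a perfect square: first hit at a = 3: 265 - 9 = 256 = 16².
265 = 3² + 16² = 9 + 256 ✓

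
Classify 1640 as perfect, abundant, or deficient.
abundant

Proper divisors of 1640: sum = 1 + 2 + 4 + 5 + 8 + 10 + 20 + 40 + 41 + 82 + 164 + 205 + 328 + 410 + 820 = 2140
Since 2140 > 1640, 1640 is abundant.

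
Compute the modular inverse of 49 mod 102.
25

gcd(49, 102) = 1, so the inverse exists.
Extended Euclidean algorithm on (102, 49):
102 = 2 × 49 + 4  ⟹  4 = (1)·102 + (-2)·49
49 = 12 × 4 + 1  ⟹  1 = (-12)·102 + (25)·49
So (25)·49 ≡ 1 (mod 102), i.e. 49^(-1) ≡ 25 (mod 102).
Check: 49 × 25 = 1225 ≡ 1 (mod 102)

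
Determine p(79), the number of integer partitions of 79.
13848650

p(n) counts ways to write n as a sum of positive integers (order ignored).
Euler's pentagonal recurrence: p(k) = p(k-1) + p(k-2) - p(k-5) - p(k-7) + p(k-12) + p(k-15) - ... (offsets j(3j∓1)/2, signs ++--, p(0)=1, p(<0)=0).
DP table for k = 0..78: p(0)=1, p(1)=1, p(2)=2, p(3)=3, p(4)=5, p(5)=7, p(6)=11, p(7)=15, p(8)=22, p(9)=30, p(10)=42, p(11)=56, p(12)=77, p(13)=101, p(14)=135, p(15)=176, p(16)=231, p(17)=297, p(18)=385, p(19)=490, p(20)=627, p(21)=792, p(22)=1002, p(23)=1255, p(24)=1575, p(25)=1958, p(26)=2436, p(27)=3010, p(28)=3718, p(29)=4565, p(30)=5604, p(31)=6842, p(32)=8349, p(33)=10143, p(34)=12310, p(35)=14883, p(36)=17977, p(37)=21637, p(38)=26015, p(39)=31185, p(40)=37338, p(41)=44583, p(42)=53174, p(43)=63261, p(44)=75175, p(45)=89134, p(46)=105558, p(47)=124754, p(48)=147273, p(49)=173525, p(50)=204226, p(51)=239943, p(52)=281589, p(53)=329931, p(54)=386155, p(55)=451276, p(56)=526823, p(57)=614154, p(58)=715220, p(59)=831820, p(60)=966467, p(61)=1121505, p(62)=1300156, p(63)=1505499, p(64)=1741630, p(65)=2012558, p(66)=2323520, p(67)=2679689, p(68)=3087735, p(69)=3554345, p(70)=4087968, p(71)=4697205, p(72)=5392783, p(73)=6185689, p(74)=7089500, p(75)=8118264, p(76)=9289091, p(77)=10619863, p(78)=12132164.
Final step: p(79) = p(78) + p(77) - p(74) - p(72) + p(67) + p(64) - p(57) - p(53) + p(44) + p(39) - p(28) - p(22) + p(9) + p(2)
= 12132164 + 10619863 - 7089500 - 5392783 + 2679689 + 1741630 - 614154 - 329931 + 75175 + 31185 - 3718 - 1002 + 30 + 2
= 13848650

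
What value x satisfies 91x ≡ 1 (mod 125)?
11

gcd(91, 125) = 1, so the inverse exists.
Extended Euclidean algorithm on (125, 91):
125 = 1 × 91 + 34  ⟹  34 = (1)·125 + (-1)·91
91 = 2 × 34 + 23  ⟹  23 = (-2)·125 + (3)·91
34 = 1 × 23 + 11  ⟹  11 = (3)·125 + (-4)·91
23 = 2 × 11 + 1  ⟹  1 = (-8)·125 + (11)·91
So (11)·91 ≡ 1 (mod 125), i.e. 91^(-1) ≡ 11 (mod 125).
Check: 91 × 11 = 1001 ≡ 1 (mod 125)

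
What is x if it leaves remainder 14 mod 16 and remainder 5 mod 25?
30

Using Chinese Remainder Theorem:
M = 16 × 25 = 400
M1 = 25, M2 = 16
y1 = 25^(-1) mod 16 = 9
y2 = 16^(-1) mod 25 = 11
x = (14×25×9 + 5×16×11) mod 400 = 30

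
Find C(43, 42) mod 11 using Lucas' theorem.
10

Using Lucas' theorem:
Write n=43 and k=42 in base 11:
n in base 11: [3, 10]
k in base 11: [3, 9]
C(43,42) mod 11 = ∏ C(n_i, k_i) mod 11
Digit binomials (mod 11): C(3,3) = 1; C(10,9) = 10
Product: 1 × 10 = 10 ≡ 10 (mod 11)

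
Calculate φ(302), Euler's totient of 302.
150

302 = 2 × 151
φ(n) = n × ∏(1 - 1/p) for each prime p dividing n
φ(302) = 302 × (1 - 1/2) × (1 - 1/151) = 150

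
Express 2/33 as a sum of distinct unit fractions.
1/17 + 1/561

Greedy algorithm:
2/33: ceiling(33/2) = 17, use 1/17
1/561: ceiling(561/1) = 561, use 1/561
Result: 2/33 = 1/17 + 1/561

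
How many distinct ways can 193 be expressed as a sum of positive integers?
2168627105469

p(n) counts ways to write n as a sum of positive integers (order ignored).
Euler's pentagonal recurrence: p(k) = p(k-1) + p(k-2) - p(k-5) - p(k-7) + p(k-12) + p(k-15) - ... (offsets j(3j∓1)/2, signs ++--, p(0)=1, p(<0)=0).
DP table for k = 0..192: p(0)=1, p(1)=1, p(2)=2, p(3)=3, p(4)=5, p(5)=7, p(6)=11, p(7)=15, p(8)=22, p(9)=30, p(10)=42, p(11)=56, p(12)=77, p(13)=101, p(14)=135, p(15)=176, p(16)=231, p(17)=297, p(18)=385, p(19)=490, p(20)=627, p(21)=792, p(22)=1002, p(23)=1255, p(24)=1575, p(25)=1958, p(26)=2436, p(27)=3010, p(28)=3718, p(29)=4565, p(30)=5604, p(31)=6842, p(32)=8349, p(33)=10143, p(34)=12310, p(35)=14883, p(36)=17977, p(37)=21637, p(38)=26015, p(39)=31185, p(40)=37338, p(41)=44583, p(42)=53174, p(43)=63261, p(44)=75175, p(45)=89134, p(46)=105558, p(47)=124754, p(48)=147273, p(49)=173525, p(50)=204226, p(51)=239943, p(52)=281589, p(53)=329931, p(54)=386155, p(55)=451276, p(56)=526823, p(57)=614154, p(58)=715220, p(59)=831820, p(60)=966467, p(61)=1121505, p(62)=1300156, p(63)=1505499, p(64)=1741630, p(65)=2012558, p(66)=2323520, p(67)=2679689, p(68)=3087735, p(69)=3554345, p(70)=4087968, p(71)=4697205, p(72)=5392783, p(73)=6185689, p(74)=7089500, p(75)=8118264, p(76)=9289091, p(77)=10619863, p(78)=12132164, p(79)=13848650, p(80)=15796476, p(81)=18004327, p(82)=20506255, p(83)=23338469, p(84)=26543660, p(85)=30167357, p(86)=34262962, p(87)=38887673, p(88)=44108109, p(89)=49995925, p(90)=56634173, p(91)=64112359, p(92)=72533807, p(93)=82010177, p(94)=92669720, p(95)=104651419, p(96)=118114304, p(97)=133230930, p(98)=150198136, p(99)=169229875, p(100)=190569292, p(101)=214481126, p(102)=241265379, p(103)=271248950, p(104)=304801365, p(105)=342325709, p(106)=384276336, p(107)=431149389, p(108)=483502844, p(109)=541946240, p(110)=607163746, p(111)=679903203, p(112)=761002156, p(113)=851376628, p(114)=952050665, p(115)=1064144451, p(116)=1188908248, p(117)=1327710076, p(118)=1482074143, p(119)=1653668665, p(120)=1844349560, p(121)=2056148051, p(122)=2291320912, p(123)=2552338241, p(124)=2841940500, p(125)=3163127352, p(126)=3519222692, p(127)=3913864295, p(128)=4351078600, p(129)=4835271870, p(130)=5371315400, p(131)=5964539504, p(132)=6620830889, p(133)=7346629512, p(134)=8149040695, p(135)=9035836076, p(136)=10015581680, p(137)=11097645016, p(138)=12292341831, p(139)=13610949895, p(140)=15065878135, p(141)=16670689208, p(142)=18440293320, p(143)=20390982757, p(144)=22540654445, p(145)=24908858009, p(146)=27517052599, p(147)=30388671978, p(148)=33549419497, p(149)=37027355200, p(150)=40853235313, p(151)=45060624582, p(152)=49686288421, p(153)=54770336324, p(154)=60356673280, p(155)=66493182097, p(156)=73232243759, p(157)=80630964769, p(158)=88751778802, p(159)=97662728555, p(160)=107438159466, p(161)=118159068427, p(162)=129913904637, p(163)=142798995930, p(164)=156919475295, p(165)=172389800255, p(166)=189334822579, p(167)=207890420102, p(168)=228204732751, p(169)=250438925115, p(170)=274768617130, p(171)=301384802048, p(172)=330495499613, p(173)=362326859895, p(174)=397125074750, p(175)=435157697830, p(176)=476715857290, p(177)=522115831195, p(178)=571701605655, p(179)=625846753120, p(180)=684957390936, p(181)=749474411781, p(182)=819876908323, p(183)=896684817527, p(184)=980462880430, p(185)=1071823774337, p(186)=1171432692373, p(187)=1280011042268, p(188)=1398341745571, p(189)=1527273599625, p(190)=1667727404093, p(191)=1820701100652, p(192)=1987276856363.
Final step: p(193) = p(192) + p(191) - p(188) - p(186) + p(181) + p(178) - p(171) - p(167) + p(158) + p(153) - p(142) - p(136) + p(123) + p(116) - p(101) - p(93) + p(76) + p(67) - p(48) - p(38) + p(17) + p(6)
= 1987276856363 + 1820701100652 - 1398341745571 - 1171432692373 + 749474411781 + 571701605655 - 301384802048 - 207890420102 + 88751778802 + 54770336324 - 18440293320 - 10015581680 + 2552338241 + 1188908248 - 214481126 - 82010177 + 9289091 + 2679689 - 147273 - 26015 + 297 + 11
= 2168627105469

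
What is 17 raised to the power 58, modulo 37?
25

Repeated squaring. Binary of 58 = 111010.
17^1 ≡ 17 (mod 37); 17^2 ≡ 30 (mod 37); 17^4 ≡ 12 (mod 37); 17^8 ≡ 33 (mod 37); 17^16 ≡ 16 (mod 37); 17^32 ≡ 34 (mod 37)
17^58 = 17^2 × 17^8 × 17^16 × 17^32 ≡ 25 (mod 37)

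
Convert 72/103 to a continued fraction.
[0; 1, 2, 3, 10]

Euclidean algorithm steps:
72 = 0 × 103 + 72
103 = 1 × 72 + 31
72 = 2 × 31 + 10
31 = 3 × 10 + 1
10 = 10 × 1 + 0
Continued fraction: [0; 1, 2, 3, 10]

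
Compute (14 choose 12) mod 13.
0

Using Lucas' theorem:
Write n=14 and k=12 in base 13:
n in base 13: [1, 1]
k in base 13: [0, 12]
C(14,12) mod 13 = ∏ C(n_i, k_i) mod 13
Digit binomials (mod 13): C(1,0) = 1; C(1,12) = 0 (k_i > n_i)
Product: 1 × 0 = 0 ≡ 0 (mod 13)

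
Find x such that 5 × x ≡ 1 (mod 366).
293

gcd(5, 366) = 1, so the inverse exists.
Extended Euclidean algorithm on (366, 5):
366 = 73 × 5 + 1  ⟹  1 = (1)·366 + (-73)·5
So (-73)·5 ≡ 1 (mod 366), i.e. 5^(-1) ≡ -73 ≡ 293 (mod 366).
Check: 5 × 293 = 1465 ≡ 1 (mod 366)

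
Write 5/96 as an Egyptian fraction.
1/20 + 1/480

Greedy algorithm:
5/96: ceiling(96/5) = 20, use 1/20
1/480: ceiling(480/1) = 480, use 1/480
Result: 5/96 = 1/20 + 1/480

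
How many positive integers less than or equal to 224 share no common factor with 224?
96

224 = 2^5 × 7
φ(n) = n × ∏(1 - 1/p) for each prime p dividing n
φ(224) = 224 × (1 - 1/2) × (1 - 1/7) = 96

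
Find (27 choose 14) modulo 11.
9

Using Lucas' theorem:
Write n=27 and k=14 in base 11:
n in base 11: [2, 5]
k in base 11: [1, 3]
C(27,14) mod 11 = ∏ C(n_i, k_i) mod 11
Digit binomials (mod 11): C(2,1) = 2; C(5,3) = 10
Product: 2 × 10 = 20 ≡ 9 (mod 11)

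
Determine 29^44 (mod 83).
70

Repeated squaring. Binary of 44 = 101100.
29^1 ≡ 29 (mod 83); 29^2 ≡ 11 (mod 83); 29^4 ≡ 38 (mod 83); 29^8 ≡ 33 (mod 83); 29^16 ≡ 10 (mod 83); 29^32 ≡ 17 (mod 83)
29^44 = 29^4 × 29^8 × 29^32 ≡ 70 (mod 83)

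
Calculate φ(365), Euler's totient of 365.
288

365 = 5 × 73
φ(n) = n × ∏(1 - 1/p) for each prime p dividing n
φ(365) = 365 × (1 - 1/5) × (1 - 1/73) = 288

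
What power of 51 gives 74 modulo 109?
98

Baby-step giant-step with step n = ⌈√109⌉ = 11.
Baby steps 51^j mod 109 (j:value) for j=0..10: 0:1, 1:51, 2:94, 3:107, 4:7, 5:30, 6:4, 7:95, 8:49, 9:101, 10:28.
Giant-step multiplier: 51^(-11) ≡ 51^(108-11) = 51^97 ≡ 10 (mod 109).
Giant steps γ_i = 74·10^i mod 109: γ_0=74, γ_1=86, γ_2=97, γ_3=98, γ_4=108, γ_5=99, γ_6=9, γ_7=90, γ_8=28 (in table at j=10).
x = i·n + j = 8·11 + 10 = 98.
Check: 51^98 ≡ 74 (mod 109).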